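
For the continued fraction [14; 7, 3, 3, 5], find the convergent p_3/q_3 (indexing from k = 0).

1032/73

Using pₖ = aₖpₖ₋₁ + pₖ₋₂, qₖ = aₖqₖ₋₁ + qₖ₋₂ (with p₋₁=1, p₋₂=0, q₋₁=0, q₋₂=1):
  k=0: a=14, p=14, q=1
  k=1: a=7, p=99, q=7
  k=2: a=3, p=311, q=22
  k=3: a=3, p=1032, q=73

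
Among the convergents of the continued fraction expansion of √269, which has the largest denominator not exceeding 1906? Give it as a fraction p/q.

√269 = [16; 2, 2, 32, …] (period length 3).
Convergents:
  p_0/q_0 = 16/1
  p_1/q_1 = 33/2
  p_2/q_2 = 82/5
  p_3/q_3 = 2657/162
  p_4/q_4 = 5396/329
  p_5/q_5 = 13449/820
  p_6/q_6 = 435764/26569
q_5 = 820 ≤ 1906 < 26569 = q_6, so the answer is 13449/820.

13449/820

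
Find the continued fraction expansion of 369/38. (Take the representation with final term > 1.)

[9; 1, 2, 2, 5]

369 = 9*38 + 27
38 = 1*27 + 11
27 = 2*11 + 5
11 = 2*5 + 1
5 = 5*1 + 0  (stop)
So 369/38 = [9; 1, 2, 2, 5].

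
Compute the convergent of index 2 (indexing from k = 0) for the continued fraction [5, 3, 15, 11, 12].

245/46

Using pₖ = aₖpₖ₋₁ + pₖ₋₂, qₖ = aₖqₖ₋₁ + qₖ₋₂ (with p₋₁=1, p₋₂=0, q₋₁=0, q₋₂=1):
  k=0: a=5, p=5, q=1
  k=1: a=3, p=16, q=3
  k=2: a=15, p=245, q=46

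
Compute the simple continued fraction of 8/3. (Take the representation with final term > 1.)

[2; 1, 2]

8 = 2×3 + 2
3 = 1×2 + 1
2 = 2×1 + 0  (stop)
So 8/3 = [2; 1, 2].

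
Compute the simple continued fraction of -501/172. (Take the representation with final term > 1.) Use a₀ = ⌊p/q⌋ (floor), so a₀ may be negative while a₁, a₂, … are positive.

-501 = -3×172 + 15
172 = 11×15 + 7
15 = 2×7 + 1
7 = 7×1 + 0  (stop)
So -501/172 = [-3; 11, 2, 7].

[-3; 11, 2, 7]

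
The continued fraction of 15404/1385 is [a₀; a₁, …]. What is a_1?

15404 = 11·1385 + 169   →  a_0 = 11
1385 = 8·169 + 33   →  a_1 = 8

8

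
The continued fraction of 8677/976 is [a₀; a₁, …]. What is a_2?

8677 = 8·976 + 869   →  a_0 = 8
976 = 1·869 + 107   →  a_1 = 1
869 = 8·107 + 13   →  a_2 = 8

8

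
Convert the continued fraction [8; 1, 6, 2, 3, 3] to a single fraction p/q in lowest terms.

Using pₖ = aₖpₖ₋₁ + pₖ₋₂ and qₖ = aₖqₖ₋₁ + qₖ₋₂:
  k=0: a=8, p=8, q=1
  k=1: a=1, p=9, q=1
  k=2: a=6, p=62, q=7
  k=3: a=2, p=133, q=15
  k=4: a=3, p=461, q=52
  k=5: a=3, p=1516, q=171

1516/171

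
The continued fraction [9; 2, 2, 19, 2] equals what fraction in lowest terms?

1871/199

Fold from the inside: start with 2/1.
  19 + 1/2 = 39/2
  2 + 2/39 = 80/39
  2 + 39/80 = 199/80
  9 + 80/199 = 1871/199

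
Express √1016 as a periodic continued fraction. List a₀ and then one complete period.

a₀ = ⌊√1016⌋ = 31.

[31; 1, 6, 1, 62]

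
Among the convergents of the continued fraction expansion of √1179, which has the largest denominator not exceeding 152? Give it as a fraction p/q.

3571/104

√1179 = [34; 2, 1, 33, 1, 2, 68, …] (period length 6).
Convergents:
  p_0/q_0 = 34/1
  p_1/q_1 = 69/2
  p_2/q_2 = 103/3
  p_3/q_3 = 3468/101
  p_4/q_4 = 3571/104
  p_5/q_5 = 10610/309
q_4 = 104 ≤ 152 < 309 = q_5, so the answer is 3571/104.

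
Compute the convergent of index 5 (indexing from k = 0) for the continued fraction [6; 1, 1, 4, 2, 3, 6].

Using pₖ = aₖpₖ₋₁ + pₖ₋₂, qₖ = aₖqₖ₋₁ + qₖ₋₂ (with p₋₁=1, p₋₂=0, q₋₁=0, q₋₂=1):
  k=0: a=6, p=6, q=1
  k=1: a=1, p=7, q=1
  k=2: a=1, p=13, q=2
  k=3: a=4, p=59, q=9
  k=4: a=2, p=131, q=20
  k=5: a=3, p=452, q=69

452/69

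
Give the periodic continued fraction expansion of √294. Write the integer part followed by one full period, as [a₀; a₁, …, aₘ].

[17; 6, 1, 4, 1, 6, 34]

a₀ = ⌊√294⌋ = 17.
With m₀=0, d₀=1 and mₖ₊₁ = dₖaₖ − mₖ, dₖ₊₁ = (n − mₖ₊₁²)/dₖ, aₖ₊₁ = ⌊(a₀+mₖ₊₁)/dₖ₊₁⌋:
  k=1: m=17, d=5, a=6
  k=2: m=13, d=25, a=1
  k=3: m=12, d=6, a=4
  k=4: m=12, d=25, a=1
  k=5: m=13, d=5, a=6
  k=6: m=17, d=1, a=34
d=1 and a=2a₀=34 at k=6, so the next step gives (m, d) = (17, 5) again — its k=1 value — and the period has length 6.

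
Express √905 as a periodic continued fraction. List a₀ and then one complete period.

[30; 12, 60]

a₀ = ⌊√905⌋ = 30.
With m₀=0, d₀=1 and mₖ₊₁ = dₖaₖ − mₖ, dₖ₊₁ = (n − mₖ₊₁²)/dₖ, aₖ₊₁ = ⌊(a₀+mₖ₊₁)/dₖ₊₁⌋:
  k=1: m=30, d=5, a=12
  k=2: m=30, d=1, a=60
d=1 and a=2a₀=60 at k=2, so the next step gives (m, d) = (30, 5) again — its k=1 value — and the period has length 2.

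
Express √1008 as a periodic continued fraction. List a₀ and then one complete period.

a₀ = ⌊√1008⌋ = 31.
With m₀=0, d₀=1 and mₖ₊₁ = dₖaₖ − mₖ, dₖ₊₁ = (n − mₖ₊₁²)/dₖ, aₖ₊₁ = ⌊(a₀+mₖ₊₁)/dₖ₊₁⌋:
  k=1: m=31, d=47, a=1
  k=2: m=16, d=16, a=2
  k=3: m=16, d=47, a=1
  k=4: m=31, d=1, a=62
d=1 and a=2a₀=62 at k=4, so the next step gives (m, d) = (31, 47) again — its k=1 value — and the period has length 4.

[31; 1, 2, 1, 62]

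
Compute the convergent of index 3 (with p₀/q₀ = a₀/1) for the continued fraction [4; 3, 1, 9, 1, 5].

Using pₖ = aₖpₖ₋₁ + pₖ₋₂, qₖ = aₖqₖ₋₁ + qₖ₋₂ (with p₋₁=1, p₋₂=0, q₋₁=0, q₋₂=1):
  k=0: a=4, p=4, q=1
  k=1: a=3, p=13, q=3
  k=2: a=1, p=17, q=4
  k=3: a=9, p=166, q=39

166/39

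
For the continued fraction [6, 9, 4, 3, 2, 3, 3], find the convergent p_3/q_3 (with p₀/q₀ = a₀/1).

733/120

Using pₖ = aₖpₖ₋₁ + pₖ₋₂, qₖ = aₖqₖ₋₁ + qₖ₋₂ (with p₋₁=1, p₋₂=0, q₋₁=0, q₋₂=1):
  k=0: a=6, p=6, q=1
  k=1: a=9, p=55, q=9
  k=2: a=4, p=226, q=37
  k=3: a=3, p=733, q=120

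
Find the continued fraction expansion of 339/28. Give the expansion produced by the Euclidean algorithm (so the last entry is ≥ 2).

[12; 9, 3]

339 = 12×28 + 3
28 = 9×3 + 1
3 = 3×1 + 0  (stop)
So 339/28 = [12; 9, 3].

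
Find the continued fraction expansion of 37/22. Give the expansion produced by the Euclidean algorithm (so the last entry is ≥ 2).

[1; 1, 2, 7]

37 = 1*22 + 15
22 = 1*15 + 7
15 = 2*7 + 1
7 = 7*1 + 0  (stop)
So 37/22 = [1; 1, 2, 7].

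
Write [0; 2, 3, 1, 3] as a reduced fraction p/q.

15/34

Using pₖ = aₖpₖ₋₁ + pₖ₋₂ and qₖ = aₖqₖ₋₁ + qₖ₋₂:
  k=0: a=0, p=0, q=1
  k=1: a=2, p=1, q=2
  k=2: a=3, p=3, q=7
  k=3: a=1, p=4, q=9
  k=4: a=3, p=15, q=34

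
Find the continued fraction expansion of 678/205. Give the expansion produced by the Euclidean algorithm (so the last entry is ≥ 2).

[3; 3, 3, 1, 15]

678 = 3×205 + 63
205 = 3×63 + 16
63 = 3×16 + 15
16 = 1×15 + 1
15 = 15×1 + 0  (stop)
So 678/205 = [3; 3, 3, 1, 15].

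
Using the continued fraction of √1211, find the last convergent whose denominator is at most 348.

√1211 = [34; 1, 3, 1, 68, …] (period length 4).
Convergents:
  p_0/q_0 = 34/1
  p_1/q_1 = 35/1
  p_2/q_2 = 139/4
  p_3/q_3 = 174/5
  p_4/q_4 = 11971/344
  p_5/q_5 = 12145/349
q_4 = 344 ≤ 348 < 349 = q_5, so the answer is 11971/344.

11971/344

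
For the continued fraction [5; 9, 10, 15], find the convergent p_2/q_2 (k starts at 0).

465/91

Using pₖ = aₖpₖ₋₁ + pₖ₋₂, qₖ = aₖqₖ₋₁ + qₖ₋₂ (with p₋₁=1, p₋₂=0, q₋₁=0, q₋₂=1):
  k=0: a=5, p=5, q=1
  k=1: a=9, p=46, q=9
  k=2: a=10, p=465, q=91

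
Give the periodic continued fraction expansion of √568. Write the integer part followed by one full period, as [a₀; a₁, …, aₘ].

[23; 1, 4, 1, 46]

a₀ = ⌊√568⌋ = 23.
With m₀=0, d₀=1 and mₖ₊₁ = dₖaₖ − mₖ, dₖ₊₁ = (n − mₖ₊₁²)/dₖ, aₖ₊₁ = ⌊(a₀+mₖ₊₁)/dₖ₊₁⌋:
  k=1: m=23, d=39, a=1
  k=2: m=16, d=8, a=4
  k=3: m=16, d=39, a=1
  k=4: m=23, d=1, a=46
d=1 and a=2a₀=46 at k=4, so the next step gives (m, d) = (23, 39) again — its k=1 value — and the period has length 4.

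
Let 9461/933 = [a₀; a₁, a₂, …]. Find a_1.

7

9461 = 10·933 + 131   →  a_0 = 10
933 = 7·131 + 16   →  a_1 = 7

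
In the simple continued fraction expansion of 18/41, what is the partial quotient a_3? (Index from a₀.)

18 = 0·41 + 18   →  a_0 = 0
41 = 2·18 + 5   →  a_1 = 2
18 = 3·5 + 3   →  a_2 = 3
5 = 1·3 + 2   →  a_3 = 1

1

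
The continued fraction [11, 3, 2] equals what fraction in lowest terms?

Using pₖ = aₖpₖ₋₁ + pₖ₋₂ and qₖ = aₖqₖ₋₁ + qₖ₋₂:
  k=0: a=11, p=11, q=1
  k=1: a=3, p=34, q=3
  k=2: a=2, p=79, q=7

79/7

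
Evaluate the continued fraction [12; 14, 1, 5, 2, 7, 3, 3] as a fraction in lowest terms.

Using pₖ = aₖpₖ₋₁ + pₖ₋₂ and qₖ = aₖqₖ₋₁ + qₖ₋₂:
  k=0: a=12, p=12, q=1
  k=1: a=14, p=169, q=14
  k=2: a=1, p=181, q=15
  k=3: a=5, p=1074, q=89
  k=4: a=2, p=2329, q=193
  k=5: a=7, p=17377, q=1440
  k=6: a=3, p=54460, q=4513
  k=7: a=3, p=180757, q=14979

180757/14979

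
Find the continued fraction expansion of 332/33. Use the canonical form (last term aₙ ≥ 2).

[10; 16, 2]

332 = 10×33 + 2
33 = 16×2 + 1
2 = 2×1 + 0  (stop)
So 332/33 = [10; 16, 2].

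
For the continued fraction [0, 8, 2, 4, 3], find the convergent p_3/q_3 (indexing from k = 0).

9/76

Using pₖ = aₖpₖ₋₁ + pₖ₋₂, qₖ = aₖqₖ₋₁ + qₖ₋₂ (with p₋₁=1, p₋₂=0, q₋₁=0, q₋₂=1):
  k=0: a=0, p=0, q=1
  k=1: a=8, p=1, q=8
  k=2: a=2, p=2, q=17
  k=3: a=4, p=9, q=76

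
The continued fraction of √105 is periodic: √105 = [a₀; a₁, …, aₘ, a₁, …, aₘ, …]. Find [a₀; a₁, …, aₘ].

[10; 4, 20]

a₀ = ⌊√105⌋ = 10.
With m₀=0, d₀=1 and mₖ₊₁ = dₖaₖ − mₖ, dₖ₊₁ = (n − mₖ₊₁²)/dₖ, aₖ₊₁ = ⌊(a₀+mₖ₊₁)/dₖ₊₁⌋:
  k=1: m=10, d=5, a=4
  k=2: m=10, d=1, a=20
d=1 and a=2a₀=20 at k=2, so the next step gives (m, d) = (10, 5) again — its k=1 value — and the period has length 2.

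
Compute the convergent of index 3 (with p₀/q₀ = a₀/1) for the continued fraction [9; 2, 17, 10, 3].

Using pₖ = aₖpₖ₋₁ + pₖ₋₂, qₖ = aₖqₖ₋₁ + qₖ₋₂ (with p₋₁=1, p₋₂=0, q₋₁=0, q₋₂=1):
  k=0: a=9, p=9, q=1
  k=1: a=2, p=19, q=2
  k=2: a=17, p=332, q=35
  k=3: a=10, p=3339, q=352

3339/352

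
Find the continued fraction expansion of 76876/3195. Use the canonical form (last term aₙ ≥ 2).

[24; 16, 3, 3, 9, 2]

76876 = 24×3195 + 196
3195 = 16×196 + 59
196 = 3×59 + 19
59 = 3×19 + 2
19 = 9×2 + 1
2 = 2×1 + 0  (stop)
So 76876/3195 = [24; 16, 3, 3, 9, 2].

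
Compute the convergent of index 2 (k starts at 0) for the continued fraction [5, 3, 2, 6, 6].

Using pₖ = aₖpₖ₋₁ + pₖ₋₂, qₖ = aₖqₖ₋₁ + qₖ₋₂ (with p₋₁=1, p₋₂=0, q₋₁=0, q₋₂=1):
  k=0: a=5, p=5, q=1
  k=1: a=3, p=16, q=3
  k=2: a=2, p=37, q=7

37/7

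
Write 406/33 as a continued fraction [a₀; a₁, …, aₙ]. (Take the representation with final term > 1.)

[12; 3, 3, 3]

406 = 12×33 + 10
33 = 3×10 + 3
10 = 3×3 + 1
3 = 3×1 + 0  (stop)
So 406/33 = [12; 3, 3, 3].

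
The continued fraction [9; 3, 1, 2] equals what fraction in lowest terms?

Fold from the inside: start with 2/1.
  1 + 1/2 = 3/2
  3 + 2/3 = 11/3
  9 + 3/11 = 102/11

102/11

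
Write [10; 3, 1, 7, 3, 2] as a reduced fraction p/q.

2308/225

Using pₖ = aₖpₖ₋₁ + pₖ₋₂ and qₖ = aₖqₖ₋₁ + qₖ₋₂:
  k=0: a=10, p=10, q=1
  k=1: a=3, p=31, q=3
  k=2: a=1, p=41, q=4
  k=3: a=7, p=318, q=31
  k=4: a=3, p=995, q=97
  k=5: a=2, p=2308, q=225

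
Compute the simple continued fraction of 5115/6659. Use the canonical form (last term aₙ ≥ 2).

5115 = 0·6659 + 5115
6659 = 1·5115 + 1544
5115 = 3·1544 + 483
1544 = 3·483 + 95
483 = 5·95 + 8
95 = 11·8 + 7
8 = 1·7 + 1
7 = 7·1 + 0  (stop)
So 5115/6659 = [0; 1, 3, 3, 5, 11, 1, 7].

[0; 1, 3, 3, 5, 11, 1, 7]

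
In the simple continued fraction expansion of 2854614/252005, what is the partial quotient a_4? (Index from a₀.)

4

2854614 = 11·252005 + 82559   →  a_0 = 11
252005 = 3·82559 + 4328   →  a_1 = 3
82559 = 19·4328 + 327   →  a_2 = 19
4328 = 13·327 + 77   →  a_3 = 13
327 = 4·77 + 19   →  a_4 = 4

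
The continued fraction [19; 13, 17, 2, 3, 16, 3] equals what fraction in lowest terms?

1515215/79428

Using pₖ = aₖpₖ₋₁ + pₖ₋₂ and qₖ = aₖqₖ₋₁ + qₖ₋₂:
  k=0: a=19, p=19, q=1
  k=1: a=13, p=248, q=13
  k=2: a=17, p=4235, q=222
  k=3: a=2, p=8718, q=457
  k=4: a=3, p=30389, q=1593
  k=5: a=16, p=494942, q=25945
  k=6: a=3, p=1515215, q=79428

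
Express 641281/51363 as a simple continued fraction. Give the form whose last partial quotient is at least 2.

641281 = 12×51363 + 24925
51363 = 2×24925 + 1513
24925 = 16×1513 + 717
1513 = 2×717 + 79
717 = 9×79 + 6
79 = 13×6 + 1
6 = 6×1 + 0  (stop)
So 641281/51363 = [12; 2, 16, 2, 9, 13, 6].

[12; 2, 16, 2, 9, 13, 6]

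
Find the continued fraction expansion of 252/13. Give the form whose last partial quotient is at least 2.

[19; 2, 1, 1, 2]

252 = 19·13 + 5
13 = 2·5 + 3
5 = 1·3 + 2
3 = 1·2 + 1
2 = 2·1 + 0  (stop)
So 252/13 = [19; 2, 1, 1, 2].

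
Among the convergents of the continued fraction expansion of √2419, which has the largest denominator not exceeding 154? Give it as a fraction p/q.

√2419 = [49; 5, 2, 5, 98, …] (period length 4).
Convergents:
  p_0/q_0 = 49/1
  p_1/q_1 = 246/5
  p_2/q_2 = 541/11
  p_3/q_3 = 2951/60
  p_4/q_4 = 289739/5891
q_3 = 60 ≤ 154 < 5891 = q_4, so the answer is 2951/60.

2951/60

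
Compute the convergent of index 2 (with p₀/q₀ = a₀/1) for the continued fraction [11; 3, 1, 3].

Using pₖ = aₖpₖ₋₁ + pₖ₋₂, qₖ = aₖqₖ₋₁ + qₖ₋₂ (with p₋₁=1, p₋₂=0, q₋₁=0, q₋₂=1):
  k=0: a=11, p=11, q=1
  k=1: a=3, p=34, q=3
  k=2: a=1, p=45, q=4

45/4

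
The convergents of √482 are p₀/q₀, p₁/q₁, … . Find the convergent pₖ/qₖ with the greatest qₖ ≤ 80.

√482 = [21; 1, 20, 1, 42, …] (period length 4).
Convergents:
  p_0/q_0 = 21/1
  p_1/q_1 = 22/1
  p_2/q_2 = 461/21
  p_3/q_3 = 483/22
  p_4/q_4 = 20747/945
q_3 = 22 ≤ 80 < 945 = q_4, so the answer is 483/22.

483/22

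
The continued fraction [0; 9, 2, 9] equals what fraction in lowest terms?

Using pₖ = aₖpₖ₋₁ + pₖ₋₂ and qₖ = aₖqₖ₋₁ + qₖ₋₂:
  k=0: a=0, p=0, q=1
  k=1: a=9, p=1, q=9
  k=2: a=2, p=2, q=19
  k=3: a=9, p=19, q=180

19/180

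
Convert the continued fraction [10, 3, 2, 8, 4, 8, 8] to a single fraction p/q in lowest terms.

167356/16267

Using pₖ = aₖpₖ₋₁ + pₖ₋₂ and qₖ = aₖqₖ₋₁ + qₖ₋₂:
  k=0: a=10, p=10, q=1
  k=1: a=3, p=31, q=3
  k=2: a=2, p=72, q=7
  k=3: a=8, p=607, q=59
  k=4: a=4, p=2500, q=243
  k=5: a=8, p=20607, q=2003
  k=6: a=8, p=167356, q=16267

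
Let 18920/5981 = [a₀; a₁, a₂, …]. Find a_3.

18920 = 3·5981 + 977   →  a_0 = 3
5981 = 6·977 + 119   →  a_1 = 6
977 = 8·119 + 25   →  a_2 = 8
119 = 4·25 + 19   →  a_3 = 4

4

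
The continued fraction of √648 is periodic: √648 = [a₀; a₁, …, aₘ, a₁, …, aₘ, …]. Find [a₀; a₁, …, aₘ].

a₀ = ⌊√648⌋ = 25.
With m₀=0, d₀=1 and mₖ₊₁ = dₖaₖ − mₖ, dₖ₊₁ = (n − mₖ₊₁²)/dₖ, aₖ₊₁ = ⌊(a₀+mₖ₊₁)/dₖ₊₁⌋:
  k=1: m=25, d=23, a=2
  k=2: m=21, d=9, a=5
  k=3: m=24, d=8, a=6
  k=4: m=24, d=9, a=5
  k=5: m=21, d=23, a=2
  k=6: m=25, d=1, a=50
d=1 and a=2a₀=50 at k=6, so the next step gives (m, d) = (25, 23) again — its k=1 value — and the period has length 6.

[25; 2, 5, 6, 5, 2, 50]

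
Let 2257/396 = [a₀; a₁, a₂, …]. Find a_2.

2257 = 5·396 + 277   →  a_0 = 5
396 = 1·277 + 119   →  a_1 = 1
277 = 2·119 + 39   →  a_2 = 2

2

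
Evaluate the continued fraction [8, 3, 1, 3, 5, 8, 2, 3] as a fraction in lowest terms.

Using pₖ = aₖpₖ₋₁ + pₖ₋₂ and qₖ = aₖqₖ₋₁ + qₖ₋₂:
  k=0: a=8, p=8, q=1
  k=1: a=3, p=25, q=3
  k=2: a=1, p=33, q=4
  k=3: a=3, p=124, q=15
  k=4: a=5, p=653, q=79
  k=5: a=8, p=5348, q=647
  k=6: a=2, p=11349, q=1373
  k=7: a=3, p=39395, q=4766

39395/4766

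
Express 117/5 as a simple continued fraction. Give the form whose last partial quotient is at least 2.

[23; 2, 2]

117 = 23*5 + 2
5 = 2*2 + 1
2 = 2*1 + 0  (stop)
So 117/5 = [23; 2, 2].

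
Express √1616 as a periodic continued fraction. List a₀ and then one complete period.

[40; 5, 80]

a₀ = ⌊√1616⌋ = 40.
With m₀=0, d₀=1 and mₖ₊₁ = dₖaₖ − mₖ, dₖ₊₁ = (n − mₖ₊₁²)/dₖ, aₖ₊₁ = ⌊(a₀+mₖ₊₁)/dₖ₊₁⌋:
  k=1: m=40, d=16, a=5
  k=2: m=40, d=1, a=80
d=1 and a=2a₀=80 at k=2, so the next step gives (m, d) = (40, 16) again — its k=1 value — and the period has length 2.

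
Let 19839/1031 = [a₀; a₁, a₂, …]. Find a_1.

4

19839 = 19·1031 + 250   →  a_0 = 19
1031 = 4·250 + 31   →  a_1 = 4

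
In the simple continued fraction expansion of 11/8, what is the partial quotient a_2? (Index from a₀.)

1

11 = 1·8 + 3   →  a_0 = 1
8 = 2·3 + 2   →  a_1 = 2
3 = 1·2 + 1   →  a_2 = 1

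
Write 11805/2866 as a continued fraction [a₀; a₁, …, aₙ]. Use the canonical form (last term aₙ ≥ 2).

11805 = 4*2866 + 341
2866 = 8*341 + 138
341 = 2*138 + 65
138 = 2*65 + 8
65 = 8*8 + 1
8 = 8*1 + 0  (stop)
So 11805/2866 = [4; 8, 2, 2, 8, 8].

[4; 8, 2, 2, 8, 8]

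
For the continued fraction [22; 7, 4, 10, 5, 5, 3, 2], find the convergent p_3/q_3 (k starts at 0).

6575/297

Using pₖ = aₖpₖ₋₁ + pₖ₋₂, qₖ = aₖqₖ₋₁ + qₖ₋₂ (with p₋₁=1, p₋₂=0, q₋₁=0, q₋₂=1):
  k=0: a=22, p=22, q=1
  k=1: a=7, p=155, q=7
  k=2: a=4, p=642, q=29
  k=3: a=10, p=6575, q=297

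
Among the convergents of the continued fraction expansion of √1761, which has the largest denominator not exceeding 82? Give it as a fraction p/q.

√1761 = [41; 1, 26, 1, 82, …] (period length 4).
Convergents:
  p_0/q_0 = 41/1
  p_1/q_1 = 42/1
  p_2/q_2 = 1133/27
  p_3/q_3 = 1175/28
  p_4/q_4 = 97483/2323
q_3 = 28 ≤ 82 < 2323 = q_4, so the answer is 1175/28.

1175/28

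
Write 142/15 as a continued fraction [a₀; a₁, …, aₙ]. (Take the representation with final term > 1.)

142 = 9·15 + 7
15 = 2·7 + 1
7 = 7·1 + 0  (stop)
So 142/15 = [9; 2, 7].

[9; 2, 7]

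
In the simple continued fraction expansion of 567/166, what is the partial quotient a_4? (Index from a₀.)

6

567 = 3·166 + 69   →  a_0 = 3
166 = 2·69 + 28   →  a_1 = 2
69 = 2·28 + 13   →  a_2 = 2
28 = 2·13 + 2   →  a_3 = 2
13 = 6·2 + 1   →  a_4 = 6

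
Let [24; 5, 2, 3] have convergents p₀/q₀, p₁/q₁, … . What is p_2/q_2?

266/11

Using pₖ = aₖpₖ₋₁ + pₖ₋₂, qₖ = aₖqₖ₋₁ + qₖ₋₂ (with p₋₁=1, p₋₂=0, q₋₁=0, q₋₂=1):
  k=0: a=24, p=24, q=1
  k=1: a=5, p=121, q=5
  k=2: a=2, p=266, q=11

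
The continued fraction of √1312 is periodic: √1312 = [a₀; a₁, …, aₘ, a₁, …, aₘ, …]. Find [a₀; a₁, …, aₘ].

[36; 4, 1, 1, 17, 1, 1, 4, 72]

a₀ = ⌊√1312⌋ = 36.
With m₀=0, d₀=1 and mₖ₊₁ = dₖaₖ − mₖ, dₖ₊₁ = (n − mₖ₊₁²)/dₖ, aₖ₊₁ = ⌊(a₀+mₖ₊₁)/dₖ₊₁⌋:
  k=1: m=36, d=16, a=4
  k=2: m=28, d=33, a=1
  k=3: m=5, d=39, a=1
  k=4: m=34, d=4, a=17
  k=5: m=34, d=39, a=1
  k=6: m=5, d=33, a=1
  k=7: m=28, d=16, a=4
  k=8: m=36, d=1, a=72
d=1 and a=2a₀=72 at k=8, so the next step gives (m, d) = (36, 16) again — its k=1 value — and the period has length 8.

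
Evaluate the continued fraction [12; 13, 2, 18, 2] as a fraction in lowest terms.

Using pₖ = aₖpₖ₋₁ + pₖ₋₂ and qₖ = aₖqₖ₋₁ + qₖ₋₂:
  k=0: a=12, p=12, q=1
  k=1: a=13, p=157, q=13
  k=2: a=2, p=326, q=27
  k=3: a=18, p=6025, q=499
  k=4: a=2, p=12376, q=1025

12376/1025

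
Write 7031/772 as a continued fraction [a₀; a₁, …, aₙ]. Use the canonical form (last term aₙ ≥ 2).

7031 = 9*772 + 83
772 = 9*83 + 25
83 = 3*25 + 8
25 = 3*8 + 1
8 = 8*1 + 0  (stop)
So 7031/772 = [9; 9, 3, 3, 8].

[9; 9, 3, 3, 8]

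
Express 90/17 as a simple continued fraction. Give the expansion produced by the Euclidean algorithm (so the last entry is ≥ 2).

[5; 3, 2, 2]

90 = 5*17 + 5
17 = 3*5 + 2
5 = 2*2 + 1
2 = 2*1 + 0  (stop)
So 90/17 = [5; 3, 2, 2].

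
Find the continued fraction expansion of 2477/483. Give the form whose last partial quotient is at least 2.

[5; 7, 1, 3, 1, 3, 3]

2477 = 5×483 + 62
483 = 7×62 + 49
62 = 1×49 + 13
49 = 3×13 + 10
13 = 1×10 + 3
10 = 3×3 + 1
3 = 3×1 + 0  (stop)
So 2477/483 = [5; 7, 1, 3, 1, 3, 3].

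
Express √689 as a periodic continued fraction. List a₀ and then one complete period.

[26; 4, 52]

a₀ = ⌊√689⌋ = 26.
With m₀=0, d₀=1 and mₖ₊₁ = dₖaₖ − mₖ, dₖ₊₁ = (n − mₖ₊₁²)/dₖ, aₖ₊₁ = ⌊(a₀+mₖ₊₁)/dₖ₊₁⌋:
  k=1: m=26, d=13, a=4
  k=2: m=26, d=1, a=52
d=1 and a=2a₀=52 at k=2, so the next step gives (m, d) = (26, 13) again — its k=1 value — and the period has length 2.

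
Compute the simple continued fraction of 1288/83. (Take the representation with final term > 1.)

1288 = 15×83 + 43
83 = 1×43 + 40
43 = 1×40 + 3
40 = 13×3 + 1
3 = 3×1 + 0  (stop)
So 1288/83 = [15; 1, 1, 13, 3].

[15; 1, 1, 13, 3]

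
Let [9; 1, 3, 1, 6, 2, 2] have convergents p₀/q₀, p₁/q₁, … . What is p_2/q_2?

Using pₖ = aₖpₖ₋₁ + pₖ₋₂, qₖ = aₖqₖ₋₁ + qₖ₋₂ (with p₋₁=1, p₋₂=0, q₋₁=0, q₋₂=1):
  k=0: a=9, p=9, q=1
  k=1: a=1, p=10, q=1
  k=2: a=3, p=39, q=4

39/4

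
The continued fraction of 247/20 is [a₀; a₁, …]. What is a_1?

2

247 = 12·20 + 7   →  a_0 = 12
20 = 2·7 + 6   →  a_1 = 2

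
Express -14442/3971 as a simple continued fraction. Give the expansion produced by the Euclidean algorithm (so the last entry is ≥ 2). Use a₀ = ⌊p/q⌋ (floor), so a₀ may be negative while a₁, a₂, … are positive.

-14442 = -4×3971 + 1442
3971 = 2×1442 + 1087
1442 = 1×1087 + 355
1087 = 3×355 + 22
355 = 16×22 + 3
22 = 7×3 + 1
3 = 3×1 + 0  (stop)
So -14442/3971 = [-4; 2, 1, 3, 16, 7, 3].

[-4; 2, 1, 3, 16, 7, 3]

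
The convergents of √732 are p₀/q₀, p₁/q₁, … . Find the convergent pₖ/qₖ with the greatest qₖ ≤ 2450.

√732 = [27; 18, 54, …] (period length 2).
Convergents:
  p_0/q_0 = 27/1
  p_1/q_1 = 487/18
  p_2/q_2 = 26325/973
  p_3/q_3 = 474337/17532
q_2 = 973 ≤ 2450 < 17532 = q_3, so the answer is 26325/973.

26325/973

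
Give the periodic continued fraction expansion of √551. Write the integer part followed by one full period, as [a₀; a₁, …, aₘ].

[23; 2, 8, 1, 8, 2, 46]

a₀ = ⌊√551⌋ = 23.
With m₀=0, d₀=1 and mₖ₊₁ = dₖaₖ − mₖ, dₖ₊₁ = (n − mₖ₊₁²)/dₖ, aₖ₊₁ = ⌊(a₀+mₖ₊₁)/dₖ₊₁⌋:
  k=1: m=23, d=22, a=2
  k=2: m=21, d=5, a=8
  k=3: m=19, d=38, a=1
  k=4: m=19, d=5, a=8
  k=5: m=21, d=22, a=2
  k=6: m=23, d=1, a=46
d=1 and a=2a₀=46 at k=6, so the next step gives (m, d) = (23, 22) again — its k=1 value — and the period has length 6.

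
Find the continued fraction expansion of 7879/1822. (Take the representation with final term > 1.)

[4; 3, 12, 16, 3]

7879 = 4·1822 + 591
1822 = 3·591 + 49
591 = 12·49 + 3
49 = 16·3 + 1
3 = 3·1 + 0  (stop)
So 7879/1822 = [4; 3, 12, 16, 3].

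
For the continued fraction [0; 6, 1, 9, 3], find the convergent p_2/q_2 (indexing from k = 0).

1/7

Using pₖ = aₖpₖ₋₁ + pₖ₋₂, qₖ = aₖqₖ₋₁ + qₖ₋₂ (with p₋₁=1, p₋₂=0, q₋₁=0, q₋₂=1):
  k=0: a=0, p=0, q=1
  k=1: a=6, p=1, q=6
  k=2: a=1, p=1, q=7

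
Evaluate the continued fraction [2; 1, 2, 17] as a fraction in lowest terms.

Fold from the inside: start with 17/1.
  2 + 1/17 = 35/17
  1 + 17/35 = 52/35
  2 + 35/52 = 139/52

139/52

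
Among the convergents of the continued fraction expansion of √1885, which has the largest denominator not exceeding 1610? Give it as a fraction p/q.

45023/1037

√1885 = [43; 2, 2, 2, 86, …] (period length 4).
Convergents:
  p_0/q_0 = 43/1
  p_1/q_1 = 87/2
  p_2/q_2 = 217/5
  p_3/q_3 = 521/12
  p_4/q_4 = 45023/1037
  p_5/q_5 = 90567/2086
q_4 = 1037 ≤ 1610 < 2086 = q_5, so the answer is 45023/1037.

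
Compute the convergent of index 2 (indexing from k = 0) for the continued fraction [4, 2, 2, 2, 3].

22/5

Using pₖ = aₖpₖ₋₁ + pₖ₋₂, qₖ = aₖqₖ₋₁ + qₖ₋₂ (with p₋₁=1, p₋₂=0, q₋₁=0, q₋₂=1):
  k=0: a=4, p=4, q=1
  k=1: a=2, p=9, q=2
  k=2: a=2, p=22, q=5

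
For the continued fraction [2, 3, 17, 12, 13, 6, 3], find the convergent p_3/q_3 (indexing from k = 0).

Using pₖ = aₖpₖ₋₁ + pₖ₋₂, qₖ = aₖqₖ₋₁ + qₖ₋₂ (with p₋₁=1, p₋₂=0, q₋₁=0, q₋₂=1):
  k=0: a=2, p=2, q=1
  k=1: a=3, p=7, q=3
  k=2: a=17, p=121, q=52
  k=3: a=12, p=1459, q=627

1459/627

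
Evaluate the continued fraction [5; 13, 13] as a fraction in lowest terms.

Fold from the inside: start with 13/1.
  13 + 1/13 = 170/13
  5 + 13/170 = 863/170

863/170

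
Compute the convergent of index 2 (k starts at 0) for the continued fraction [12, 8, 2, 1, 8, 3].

Using pₖ = aₖpₖ₋₁ + pₖ₋₂, qₖ = aₖqₖ₋₁ + qₖ₋₂ (with p₋₁=1, p₋₂=0, q₋₁=0, q₋₂=1):
  k=0: a=12, p=12, q=1
  k=1: a=8, p=97, q=8
  k=2: a=2, p=206, q=17

206/17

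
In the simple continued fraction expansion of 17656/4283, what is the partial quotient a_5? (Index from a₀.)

17656 = 4·4283 + 524   →  a_0 = 4
4283 = 8·524 + 91   →  a_1 = 8
524 = 5·91 + 69   →  a_2 = 5
91 = 1·69 + 22   →  a_3 = 1
69 = 3·22 + 3   →  a_4 = 3
22 = 7·3 + 1   →  a_5 = 7

7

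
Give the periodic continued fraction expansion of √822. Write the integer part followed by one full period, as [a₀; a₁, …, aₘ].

a₀ = ⌊√822⌋ = 28.
With m₀=0, d₀=1 and mₖ₊₁ = dₖaₖ − mₖ, dₖ₊₁ = (n − mₖ₊₁²)/dₖ, aₖ₊₁ = ⌊(a₀+mₖ₊₁)/dₖ₊₁⌋:
  k=1: m=28, d=38, a=1
  k=2: m=10, d=19, a=2
  k=3: m=28, d=2, a=28
  k=4: m=28, d=19, a=2
  k=5: m=10, d=38, a=1
  k=6: m=28, d=1, a=56
d=1 and a=2a₀=56 at k=6, so the next step gives (m, d) = (28, 38) again — its k=1 value — and the period has length 6.

[28; 1, 2, 28, 2, 1, 56]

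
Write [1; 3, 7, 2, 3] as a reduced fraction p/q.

Using pₖ = aₖpₖ₋₁ + pₖ₋₂ and qₖ = aₖqₖ₋₁ + qₖ₋₂:
  k=0: a=1, p=1, q=1
  k=1: a=3, p=4, q=3
  k=2: a=7, p=29, q=22
  k=3: a=2, p=62, q=47
  k=4: a=3, p=215, q=163

215/163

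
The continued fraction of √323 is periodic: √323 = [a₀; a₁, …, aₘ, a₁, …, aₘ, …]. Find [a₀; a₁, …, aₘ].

[17; 1, 34]

a₀ = ⌊√323⌋ = 17.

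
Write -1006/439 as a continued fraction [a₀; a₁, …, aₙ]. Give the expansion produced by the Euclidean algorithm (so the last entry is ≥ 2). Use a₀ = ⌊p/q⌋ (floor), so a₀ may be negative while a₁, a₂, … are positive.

-1006 = -3×439 + 311
439 = 1×311 + 128
311 = 2×128 + 55
128 = 2×55 + 18
55 = 3×18 + 1
18 = 18×1 + 0  (stop)
So -1006/439 = [-3; 1, 2, 2, 3, 18].

[-3; 1, 2, 2, 3, 18]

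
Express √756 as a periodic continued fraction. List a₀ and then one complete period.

[27; 2, 54]

a₀ = ⌊√756⌋ = 27.
With m₀=0, d₀=1 and mₖ₊₁ = dₖaₖ − mₖ, dₖ₊₁ = (n − mₖ₊₁²)/dₖ, aₖ₊₁ = ⌊(a₀+mₖ₊₁)/dₖ₊₁⌋:
  k=1: m=27, d=27, a=2
  k=2: m=27, d=1, a=54
d=1 and a=2a₀=54 at k=2, so the next step gives (m, d) = (27, 27) again — its k=1 value — and the period has length 2.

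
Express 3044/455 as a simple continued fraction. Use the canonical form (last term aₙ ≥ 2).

3044 = 6×455 + 314
455 = 1×314 + 141
314 = 2×141 + 32
141 = 4×32 + 13
32 = 2×13 + 6
13 = 2×6 + 1
6 = 6×1 + 0  (stop)
So 3044/455 = [6; 1, 2, 4, 2, 2, 6].

[6; 1, 2, 4, 2, 2, 6]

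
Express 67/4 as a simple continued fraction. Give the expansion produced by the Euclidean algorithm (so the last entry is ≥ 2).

67 = 16*4 + 3
4 = 1*3 + 1
3 = 3*1 + 0  (stop)
So 67/4 = [16; 1, 3].

[16; 1, 3]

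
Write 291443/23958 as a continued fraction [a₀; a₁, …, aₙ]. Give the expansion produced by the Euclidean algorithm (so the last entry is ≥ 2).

[12; 6, 14, 3, 3, 13, 2]

291443 = 12·23958 + 3947
23958 = 6·3947 + 276
3947 = 14·276 + 83
276 = 3·83 + 27
83 = 3·27 + 2
27 = 13·2 + 1
2 = 2·1 + 0  (stop)
So 291443/23958 = [12; 6, 14, 3, 3, 13, 2].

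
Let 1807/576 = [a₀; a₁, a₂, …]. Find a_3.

2

1807 = 3·576 + 79   →  a_0 = 3
576 = 7·79 + 23   →  a_1 = 7
79 = 3·23 + 10   →  a_2 = 3
23 = 2·10 + 3   →  a_3 = 2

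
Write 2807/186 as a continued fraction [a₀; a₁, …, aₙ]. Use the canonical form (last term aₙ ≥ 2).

2807 = 15·186 + 17
186 = 10·17 + 16
17 = 1·16 + 1
16 = 16·1 + 0  (stop)
So 2807/186 = [15; 10, 1, 16].

[15; 10, 1, 16]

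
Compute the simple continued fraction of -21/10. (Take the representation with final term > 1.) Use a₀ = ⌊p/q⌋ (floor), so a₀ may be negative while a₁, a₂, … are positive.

[-3; 1, 9]

-21 = -3×10 + 9
10 = 1×9 + 1
9 = 9×1 + 0  (stop)
So -21/10 = [-3; 1, 9].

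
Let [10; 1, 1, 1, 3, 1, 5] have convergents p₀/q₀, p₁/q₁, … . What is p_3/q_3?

32/3

Using pₖ = aₖpₖ₋₁ + pₖ₋₂, qₖ = aₖqₖ₋₁ + qₖ₋₂ (with p₋₁=1, p₋₂=0, q₋₁=0, q₋₂=1):
  k=0: a=10, p=10, q=1
  k=1: a=1, p=11, q=1
  k=2: a=1, p=21, q=2
  k=3: a=1, p=32, q=3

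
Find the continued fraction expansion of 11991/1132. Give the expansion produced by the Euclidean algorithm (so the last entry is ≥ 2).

11991 = 10*1132 + 671
1132 = 1*671 + 461
671 = 1*461 + 210
461 = 2*210 + 41
210 = 5*41 + 5
41 = 8*5 + 1
5 = 5*1 + 0  (stop)
So 11991/1132 = [10; 1, 1, 2, 5, 8, 5].

[10; 1, 1, 2, 5, 8, 5]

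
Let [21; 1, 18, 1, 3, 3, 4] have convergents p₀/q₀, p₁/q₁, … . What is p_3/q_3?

Using pₖ = aₖpₖ₋₁ + pₖ₋₂, qₖ = aₖqₖ₋₁ + qₖ₋₂ (with p₋₁=1, p₋₂=0, q₋₁=0, q₋₂=1):
  k=0: a=21, p=21, q=1
  k=1: a=1, p=22, q=1
  k=2: a=18, p=417, q=19
  k=3: a=1, p=439, q=20

439/20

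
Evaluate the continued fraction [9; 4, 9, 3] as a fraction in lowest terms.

Fold from the inside: start with 3/1.
  9 + 1/3 = 28/3
  4 + 3/28 = 115/28
  9 + 28/115 = 1063/115

1063/115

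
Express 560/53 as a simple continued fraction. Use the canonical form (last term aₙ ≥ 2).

[10; 1, 1, 3, 3, 2]

560 = 10×53 + 30
53 = 1×30 + 23
30 = 1×23 + 7
23 = 3×7 + 2
7 = 3×2 + 1
2 = 2×1 + 0  (stop)
So 560/53 = [10; 1, 1, 3, 3, 2].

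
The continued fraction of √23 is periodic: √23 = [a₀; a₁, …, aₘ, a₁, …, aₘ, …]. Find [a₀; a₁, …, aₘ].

a₀ = ⌊√23⌋ = 4.
With m₀=0, d₀=1 and mₖ₊₁ = dₖaₖ − mₖ, dₖ₊₁ = (n − mₖ₊₁²)/dₖ, aₖ₊₁ = ⌊(a₀+mₖ₊₁)/dₖ₊₁⌋:
  k=1: m=4, d=7, a=1
  k=2: m=3, d=2, a=3
  k=3: m=3, d=7, a=1
  k=4: m=4, d=1, a=8
d=1 and a=2a₀=8 at k=4, so the next step gives (m, d) = (4, 7) again — its k=1 value — and the period has length 4.

[4; 1, 3, 1, 8]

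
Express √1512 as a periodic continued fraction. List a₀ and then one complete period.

[38; 1, 7, 1, 1, 1, 7, 1, 76]

a₀ = ⌊√1512⌋ = 38.
With m₀=0, d₀=1 and mₖ₊₁ = dₖaₖ − mₖ, dₖ₊₁ = (n − mₖ₊₁²)/dₖ, aₖ₊₁ = ⌊(a₀+mₖ₊₁)/dₖ₊₁⌋:
  k=1: m=38, d=68, a=1
  k=2: m=30, d=9, a=7
  k=3: m=33, d=47, a=1
  k=4: m=14, d=28, a=1
  k=5: m=14, d=47, a=1
  k=6: m=33, d=9, a=7
  k=7: m=30, d=68, a=1
  k=8: m=38, d=1, a=76
d=1 and a=2a₀=76 at k=8, so the next step gives (m, d) = (38, 68) again — its k=1 value — and the period has length 8.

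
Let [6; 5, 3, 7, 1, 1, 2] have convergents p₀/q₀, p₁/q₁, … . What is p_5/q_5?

1547/250

Using pₖ = aₖpₖ₋₁ + pₖ₋₂, qₖ = aₖqₖ₋₁ + qₖ₋₂ (with p₋₁=1, p₋₂=0, q₋₁=0, q₋₂=1):
  k=0: a=6, p=6, q=1
  k=1: a=5, p=31, q=5
  k=2: a=3, p=99, q=16
  k=3: a=7, p=724, q=117
  k=4: a=1, p=823, q=133
  k=5: a=1, p=1547, q=250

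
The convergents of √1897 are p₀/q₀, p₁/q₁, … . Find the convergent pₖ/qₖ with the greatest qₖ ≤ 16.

392/9

√1897 = [43; 1, 1, 4, 12, 4, 1, 1, 86, …] (period length 8).
Convergents:
  p_0/q_0 = 43/1
  p_1/q_1 = 44/1
  p_2/q_2 = 87/2
  p_3/q_3 = 392/9
  p_4/q_4 = 4791/110
q_3 = 9 ≤ 16 < 110 = q_4, so the answer is 392/9.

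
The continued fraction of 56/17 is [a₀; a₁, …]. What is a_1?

56 = 3·17 + 5   →  a_0 = 3
17 = 3·5 + 2   →  a_1 = 3

3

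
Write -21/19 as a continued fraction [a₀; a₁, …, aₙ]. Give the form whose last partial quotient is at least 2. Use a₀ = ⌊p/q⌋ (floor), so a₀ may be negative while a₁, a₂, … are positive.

[-2; 1, 8, 2]

-21 = -2×19 + 17
19 = 1×17 + 2
17 = 8×2 + 1
2 = 2×1 + 0  (stop)
So -21/19 = [-2; 1, 8, 2].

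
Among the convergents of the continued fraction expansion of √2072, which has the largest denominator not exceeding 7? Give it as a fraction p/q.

91/2

√2072 = [45; 1, 1, 12, 1, 1, 90, …] (period length 6).
Convergents:
  p_0/q_0 = 45/1
  p_1/q_1 = 46/1
  p_2/q_2 = 91/2
  p_3/q_3 = 1138/25
q_2 = 2 ≤ 7 < 25 = q_3, so the answer is 91/2.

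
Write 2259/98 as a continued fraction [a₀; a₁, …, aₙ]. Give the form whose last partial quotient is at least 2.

2259 = 23*98 + 5
98 = 19*5 + 3
5 = 1*3 + 2
3 = 1*2 + 1
2 = 2*1 + 0  (stop)
So 2259/98 = [23; 19, 1, 1, 2].

[23; 19, 1, 1, 2]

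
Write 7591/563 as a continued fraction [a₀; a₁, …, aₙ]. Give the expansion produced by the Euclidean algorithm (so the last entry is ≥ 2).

[13; 2, 14, 3, 6]

7591 = 13*563 + 272
563 = 2*272 + 19
272 = 14*19 + 6
19 = 3*6 + 1
6 = 6*1 + 0  (stop)
So 7591/563 = [13; 2, 14, 3, 6].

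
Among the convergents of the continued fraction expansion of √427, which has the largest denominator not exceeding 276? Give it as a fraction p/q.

√427 = [20; 1, 1, 1, 40, …] (period length 4).
Convergents:
  p_0/q_0 = 20/1
  p_1/q_1 = 21/1
  p_2/q_2 = 41/2
  p_3/q_3 = 62/3
  p_4/q_4 = 2521/122
  p_5/q_5 = 2583/125
  p_6/q_6 = 5104/247
  p_7/q_7 = 7687/372
q_6 = 247 ≤ 276 < 372 = q_7, so the answer is 5104/247.

5104/247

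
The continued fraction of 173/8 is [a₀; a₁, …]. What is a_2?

173 = 21·8 + 5   →  a_0 = 21
8 = 1·5 + 3   →  a_1 = 1
5 = 1·3 + 2   →  a_2 = 1

1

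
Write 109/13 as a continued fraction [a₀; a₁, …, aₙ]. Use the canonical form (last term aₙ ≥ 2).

109 = 8×13 + 5
13 = 2×5 + 3
5 = 1×3 + 2
3 = 1×2 + 1
2 = 2×1 + 0  (stop)
So 109/13 = [8; 2, 1, 1, 2].

[8; 2, 1, 1, 2]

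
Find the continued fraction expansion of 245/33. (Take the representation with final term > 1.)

[7; 2, 2, 1, 4]

245 = 7×33 + 14
33 = 2×14 + 5
14 = 2×5 + 4
5 = 1×4 + 1
4 = 4×1 + 0  (stop)
So 245/33 = [7; 2, 2, 1, 4].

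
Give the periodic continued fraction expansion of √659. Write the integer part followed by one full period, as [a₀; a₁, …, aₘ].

[25; 1, 2, 25, 2, 1, 50]

a₀ = ⌊√659⌋ = 25.
With m₀=0, d₀=1 and mₖ₊₁ = dₖaₖ − mₖ, dₖ₊₁ = (n − mₖ₊₁²)/dₖ, aₖ₊₁ = ⌊(a₀+mₖ₊₁)/dₖ₊₁⌋:
  k=1: m=25, d=34, a=1
  k=2: m=9, d=17, a=2
  k=3: m=25, d=2, a=25
  k=4: m=25, d=17, a=2
  k=5: m=9, d=34, a=1
  k=6: m=25, d=1, a=50
d=1 and a=2a₀=50 at k=6, so the next step gives (m, d) = (25, 34) again — its k=1 value — and the period has length 6.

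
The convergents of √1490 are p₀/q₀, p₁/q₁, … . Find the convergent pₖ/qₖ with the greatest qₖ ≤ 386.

14784/383

√1490 = [38; 1, 1, 1, 1, 76, …] (period length 5).
Convergents:
  p_0/q_0 = 38/1
  p_1/q_1 = 39/1
  p_2/q_2 = 77/2
  p_3/q_3 = 116/3
  p_4/q_4 = 193/5
  p_5/q_5 = 14784/383
  p_6/q_6 = 14977/388
q_5 = 383 ≤ 386 < 388 = q_6, so the answer is 14784/383.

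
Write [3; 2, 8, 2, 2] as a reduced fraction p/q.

309/89

Using pₖ = aₖpₖ₋₁ + pₖ₋₂ and qₖ = aₖqₖ₋₁ + qₖ₋₂:
  k=0: a=3, p=3, q=1
  k=1: a=2, p=7, q=2
  k=2: a=8, p=59, q=17
  k=3: a=2, p=125, q=36
  k=4: a=2, p=309, q=89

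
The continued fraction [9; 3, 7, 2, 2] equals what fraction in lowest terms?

1081/116

Using pₖ = aₖpₖ₋₁ + pₖ₋₂ and qₖ = aₖqₖ₋₁ + qₖ₋₂:
  k=0: a=9, p=9, q=1
  k=1: a=3, p=28, q=3
  k=2: a=7, p=205, q=22
  k=3: a=2, p=438, q=47
  k=4: a=2, p=1081, q=116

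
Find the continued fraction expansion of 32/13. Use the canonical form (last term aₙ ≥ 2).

32 = 2×13 + 6
13 = 2×6 + 1
6 = 6×1 + 0  (stop)
So 32/13 = [2; 2, 6].

[2; 2, 6]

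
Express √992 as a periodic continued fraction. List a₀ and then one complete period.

a₀ = ⌊√992⌋ = 31.
With m₀=0, d₀=1 and mₖ₊₁ = dₖaₖ − mₖ, dₖ₊₁ = (n − mₖ₊₁²)/dₖ, aₖ₊₁ = ⌊(a₀+mₖ₊₁)/dₖ₊₁⌋:
  k=1: m=31, d=31, a=2
  k=2: m=31, d=1, a=62
d=1 and a=2a₀=62 at k=2, so the next step gives (m, d) = (31, 31) again — its k=1 value — and the period has length 2.

[31; 2, 62]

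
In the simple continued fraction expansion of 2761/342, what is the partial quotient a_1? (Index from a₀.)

2761 = 8·342 + 25   →  a_0 = 8
342 = 13·25 + 17   →  a_1 = 13

13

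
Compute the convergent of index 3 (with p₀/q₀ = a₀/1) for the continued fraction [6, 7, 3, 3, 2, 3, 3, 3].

448/73

Using pₖ = aₖpₖ₋₁ + pₖ₋₂, qₖ = aₖqₖ₋₁ + qₖ₋₂ (with p₋₁=1, p₋₂=0, q₋₁=0, q₋₂=1):
  k=0: a=6, p=6, q=1
  k=1: a=7, p=43, q=7
  k=2: a=3, p=135, q=22
  k=3: a=3, p=448, q=73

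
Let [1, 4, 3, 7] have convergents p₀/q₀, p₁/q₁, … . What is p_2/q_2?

Using pₖ = aₖpₖ₋₁ + pₖ₋₂, qₖ = aₖqₖ₋₁ + qₖ₋₂ (with p₋₁=1, p₋₂=0, q₋₁=0, q₋₂=1):
  k=0: a=1, p=1, q=1
  k=1: a=4, p=5, q=4
  k=2: a=3, p=16, q=13

16/13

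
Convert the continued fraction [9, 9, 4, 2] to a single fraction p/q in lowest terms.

756/83

Using pₖ = aₖpₖ₋₁ + pₖ₋₂ and qₖ = aₖqₖ₋₁ + qₖ₋₂:
  k=0: a=9, p=9, q=1
  k=1: a=9, p=82, q=9
  k=2: a=4, p=337, q=37
  k=3: a=2, p=756, q=83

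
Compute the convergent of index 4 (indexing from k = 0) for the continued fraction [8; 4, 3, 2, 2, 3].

601/73

Using pₖ = aₖpₖ₋₁ + pₖ₋₂, qₖ = aₖqₖ₋₁ + qₖ₋₂ (with p₋₁=1, p₋₂=0, q₋₁=0, q₋₂=1):
  k=0: a=8, p=8, q=1
  k=1: a=4, p=33, q=4
  k=2: a=3, p=107, q=13
  k=3: a=2, p=247, q=30
  k=4: a=2, p=601, q=73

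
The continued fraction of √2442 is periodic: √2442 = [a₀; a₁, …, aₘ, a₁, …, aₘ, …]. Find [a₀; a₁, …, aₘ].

[49; 2, 2, 2, 98]

a₀ = ⌊√2442⌋ = 49.
With m₀=0, d₀=1 and mₖ₊₁ = dₖaₖ − mₖ, dₖ₊₁ = (n − mₖ₊₁²)/dₖ, aₖ₊₁ = ⌊(a₀+mₖ₊₁)/dₖ₊₁⌋:
  k=1: m=49, d=41, a=2
  k=2: m=33, d=33, a=2
  k=3: m=33, d=41, a=2
  k=4: m=49, d=1, a=98
d=1 and a=2a₀=98 at k=4, so the next step gives (m, d) = (49, 41) again — its k=1 value — and the period has length 4.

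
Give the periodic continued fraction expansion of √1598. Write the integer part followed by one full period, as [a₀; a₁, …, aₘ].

a₀ = ⌊√1598⌋ = 39.
With m₀=0, d₀=1 and mₖ₊₁ = dₖaₖ − mₖ, dₖ₊₁ = (n − mₖ₊₁²)/dₖ, aₖ₊₁ = ⌊(a₀+mₖ₊₁)/dₖ₊₁⌋:
  k=1: m=39, d=77, a=1
  k=2: m=38, d=2, a=38
  k=3: m=38, d=77, a=1
  k=4: m=39, d=1, a=78
d=1 and a=2a₀=78 at k=4, so the next step gives (m, d) = (39, 77) again — its k=1 value — and the period has length 4.

[39; 1, 38, 1, 78]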